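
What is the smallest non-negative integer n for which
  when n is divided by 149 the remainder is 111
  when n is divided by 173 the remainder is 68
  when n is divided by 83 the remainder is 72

1702734

Combine the congruences pairwise.
From n ≡ 111 (mod 149) write n = 111 + 149t. Substituting into n ≡ 68 (mod 173) gives 149t ≡ 130 (mod 173), and since 149⁻¹ ≡ 36 (mod 173), t ≡ 9. Hence n ≡ 111 + 149·9 = 1452 (mod 25777).
From n ≡ 1452 (mod 25777) write n = 1452 + 25777t. Substituting into n ≡ 72 (mod 83) gives 25777t ≡ 31 (mod 83), and since 47⁻¹ ≡ 53 (mod 83), t ≡ 66. Hence n ≡ 1452 + 25777·66 = 1702734 (mod 2139491).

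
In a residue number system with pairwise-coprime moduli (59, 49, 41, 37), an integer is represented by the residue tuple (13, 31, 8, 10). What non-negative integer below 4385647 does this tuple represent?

2581204

Combine the congruences pairwise.
From x ≡ 13 (mod 59) write x = 13 + 59t. Substituting into x ≡ 31 (mod 49) gives 59t ≡ 18 (mod 49), and since 10⁻¹ ≡ 5 (mod 49), t ≡ 41. Hence x ≡ 13 + 59·41 = 2432 (mod 2891).
From x ≡ 2432 (mod 2891) write x = 2432 + 2891t. Substituting into x ≡ 8 (mod 41) gives 2891t ≡ 36 (mod 41), and since 21⁻¹ ≡ 2 (mod 41), t ≡ 31. Hence x ≡ 2432 + 2891·31 = 92053 (mod 118531).
From x ≡ 92053 (mod 118531) write x = 92053 + 118531t. Substituting into x ≡ 10 (mod 37) gives 118531t ≡ 13 (mod 37), and since 20⁻¹ ≡ 13 (mod 37), t ≡ 21. Hence x ≡ 92053 + 118531·21 = 2581204 (mod 4385647).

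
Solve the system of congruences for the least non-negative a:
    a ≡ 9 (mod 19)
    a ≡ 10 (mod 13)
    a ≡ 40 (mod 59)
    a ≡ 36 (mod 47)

The moduli are pairwise coprime; N = 19·13·59·47 = 684931.
N/19 = 36049; 36049 ≡ 6 (mod 19); 6·16 ≡ 1, so inverse 16.
N/13 = 52687; 52687 ≡ 11 (mod 13); 11·6 ≡ 1, so inverse 6.
N/59 = 11609; 11609 ≡ 45 (mod 59); 45·21 ≡ 1, so inverse 21.
N/47 = 14573; 14573 ≡ 3 (mod 47); 3·16 ≡ 1, so inverse 16.
a ≡ 9·36049·16 + 10·52687·6 + 40·11609·21 + 36·14573·16 = 26497884.
26497884 mod 684931 = 470506.

470506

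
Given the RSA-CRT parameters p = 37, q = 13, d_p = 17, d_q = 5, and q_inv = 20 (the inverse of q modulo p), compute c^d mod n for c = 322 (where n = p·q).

121

m₁ = c^(d_p) mod p: c ≡ 26 (mod 37), and 26^17 mod 37 = 10.
m₂ = c^(d_q) mod q: c ≡ 10 (mod 13), and 10^5 mod 13 = 4.
h = q_inv·(m₁ − m₂) mod p = 20·(10 − 4) mod 37 = 9.
m = m₂ + h·q = 4 + 9·13 = 121.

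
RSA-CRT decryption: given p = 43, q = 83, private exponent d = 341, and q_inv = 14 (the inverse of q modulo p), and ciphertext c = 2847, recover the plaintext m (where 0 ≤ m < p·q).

2375

d_p = d mod (p−1) = 341 mod 42 = 5; d_q = d mod (q−1) = 13.
m₁ = c^(d_p) mod p: c ≡ 9 (mod 43), and 9^5 mod 43 = 10.
m₂ = c^(d_q) mod q: c ≡ 25 (mod 83), and 25^13 mod 83 = 51.
h = q_inv·(m₁ − m₂) mod p = 14·(10 − 51) mod 43 = 28.
m = m₂ + h·q = 51 + 28·83 = 2375.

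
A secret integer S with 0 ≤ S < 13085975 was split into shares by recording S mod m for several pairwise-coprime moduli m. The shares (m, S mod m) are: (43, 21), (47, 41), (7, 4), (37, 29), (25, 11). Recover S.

The moduli are pairwise coprime; N = 43·47·7·37·25 = 13085975.
N/43 = 304325; 304325 ≡ 14 (mod 43); 14·40 ≡ 1, so inverse 40.
N/47 = 278425; 278425 ≡ 44 (mod 47); 44·31 ≡ 1, so inverse 31.
N/7 = 1869425; 1869425 ≡ 5 (mod 7); 5·3 ≡ 1, so inverse 3.
N/37 = 353675; 353675 ≡ 29 (mod 37); 29·23 ≡ 1, so inverse 23.
N/25 = 523439; 523439 ≡ 14 (mod 25); 14·9 ≡ 1, so inverse 9.
S ≡ 21·304325·40 + 41·278425·31 + 4·1869425·3 + 29·353675·23 + 11·523439·9 = 919665961.
919665961 mod 13085975 = 3647711.

3647711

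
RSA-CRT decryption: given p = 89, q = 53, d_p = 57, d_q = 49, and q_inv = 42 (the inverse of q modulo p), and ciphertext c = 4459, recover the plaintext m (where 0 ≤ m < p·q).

2932

m₁ = c^(d_p) mod p: c ≡ 9 (mod 89), and 9^57 mod 89 = 84.
m₂ = c^(d_q) mod q: c ≡ 7 (mod 53), and 7^49 mod 53 = 17.
h = q_inv·(m₁ − m₂) mod p = 42·(84 − 17) mod 89 = 55.
m = m₂ + h·q = 17 + 55·53 = 2932.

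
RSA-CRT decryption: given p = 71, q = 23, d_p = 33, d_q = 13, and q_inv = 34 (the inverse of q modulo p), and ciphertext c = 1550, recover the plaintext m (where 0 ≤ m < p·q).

35

m₁ = c^(d_p) mod p: c ≡ 59 (mod 71), and 59^33 mod 71 = 35.
m₂ = c^(d_q) mod q: c ≡ 9 (mod 23), and 9^13 mod 23 = 12.
h = q_inv·(m₁ − m₂) mod p = 34·(35 − 12) mod 71 = 1.
m = m₂ + h·q = 12 + 1·23 = 35.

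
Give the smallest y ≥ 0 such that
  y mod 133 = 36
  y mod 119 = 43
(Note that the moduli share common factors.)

gcd(133, 119) = 7 and 7 | (43 − 36), so the pair is consistent; merging gives y ≡ 1233 (mod 2261), where 2261 = lcm(133, 119).
The solution is unique modulo lcm(133, 119) = 2261.

1233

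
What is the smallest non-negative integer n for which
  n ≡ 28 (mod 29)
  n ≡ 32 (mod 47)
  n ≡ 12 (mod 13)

12440

The moduli are pairwise coprime; M = 29·47·13 = 17719.
M/29 = 611; 611 ≡ 2 (mod 29); 2·15 ≡ 1, so inverse 15.
M/47 = 377; 377 ≡ 1 (mod 47), inverse 1.
M/13 = 1363; 1363 ≡ 11 (mod 13); 11·6 ≡ 1, so inverse 6.
n ≡ 28·611·15 + 32·377·1 + 12·1363·6 = 366820.
366820 mod 17719 = 12440.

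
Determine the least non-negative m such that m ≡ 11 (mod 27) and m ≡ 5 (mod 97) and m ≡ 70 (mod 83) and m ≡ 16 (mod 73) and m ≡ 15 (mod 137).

The moduli are pairwise coprime; N = 27·97·83·73·137 = 2173987377.
N/27 = 80518051; 80518051 ≡ 1 (mod 27), inverse 1.
N/97 = 22412241; 22412241 ≡ 3 (mod 97); 3·65 ≡ 1, so inverse 65.
N/83 = 26192619; 26192619 ≡ 60 (mod 83); 60·18 ≡ 1, so inverse 18.
N/73 = 29780649; 29780649 ≡ 7 (mod 73); 7·21 ≡ 1, so inverse 21.
N/137 = 15868521; 15868521 ≡ 85 (mod 137); 85·108 ≡ 1, so inverse 108.
m ≡ 11·80518051·1 + 5·22412241·65 + 70·26192619·18 + 16·29780649·21 + 15·15868521·108 = 76885678910.
76885678910 mod 2173987377 = 796120715.

796120715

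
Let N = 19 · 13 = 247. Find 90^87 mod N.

12

Mod 19: 90 ≡ 14; by Fermat, exponent reduces to 87 mod 18 = 15; 14^15 ≡ 12 (mod 19).
Mod 13: 90 ≡ 12; by Fermat, exponent reduces to 87 mod 12 = 3; 12^3 ≡ 12 (mod 13).
Combine by CRT: x ≡ 12 (mod 19), x ≡ 12 (mod 13) ⇒ x ≡ 12 (mod 247).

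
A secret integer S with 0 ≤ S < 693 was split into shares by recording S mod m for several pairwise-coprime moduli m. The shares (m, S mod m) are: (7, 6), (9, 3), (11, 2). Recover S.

552

The moduli are pairwise coprime; N = 7·9·11 = 693.
N/7 = 99; 99 ≡ 1 (mod 7), inverse 1.
N/9 = 77; 77 ≡ 5 (mod 9); 5·2 ≡ 1, so inverse 2.
N/11 = 63; 63 ≡ 8 (mod 11); 8·7 ≡ 1, so inverse 7.
S ≡ 6·99·1 + 3·77·2 + 2·63·7 = 1938.
1938 mod 693 = 552.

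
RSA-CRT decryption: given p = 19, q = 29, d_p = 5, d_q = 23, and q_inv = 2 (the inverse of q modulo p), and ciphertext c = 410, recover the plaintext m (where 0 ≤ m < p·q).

216

m₁ = c^(d_p) mod p: c ≡ 11 (mod 19), and 11^5 mod 19 = 7.
m₂ = c^(d_q) mod q: c ≡ 4 (mod 29), and 4^23 mod 29 = 13.
h = q_inv·(m₁ − m₂) mod p = 2·(7 − 13) mod 19 = 7.
m = m₂ + h·q = 13 + 7·29 = 216.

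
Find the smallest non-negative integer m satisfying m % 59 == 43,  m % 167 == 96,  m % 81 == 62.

604970

The moduli are pairwise coprime; N = 59·167·81 = 798093.
N/59 = 13527; 13527 ≡ 16 (mod 59); 16·48 ≡ 1, so inverse 48.
N/167 = 4779; 4779 ≡ 103 (mod 167); 103·60 ≡ 1, so inverse 60.
N/81 = 9853; 9853 ≡ 52 (mod 81); 52·67 ≡ 1, so inverse 67.
m ≡ 43·13527·48 + 96·4779·60 + 62·9853·67 = 96376130.
96376130 mod 798093 = 604970.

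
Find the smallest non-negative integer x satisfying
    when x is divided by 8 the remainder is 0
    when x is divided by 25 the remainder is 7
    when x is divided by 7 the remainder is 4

32

The moduli are pairwise coprime; N = 8·25·7 = 1400.
N/8 = 175; 175 ≡ 7 (mod 8); 7·7 ≡ 1, so inverse 7.
N/25 = 56; 56 ≡ 6 (mod 25); 6·21 ≡ 1, so inverse 21.
N/7 = 200; 200 ≡ 4 (mod 7); 4·2 ≡ 1, so inverse 2.
x ≡ 0·175·7 + 7·56·21 + 4·200·2 = 9832.
9832 mod 1400 = 32.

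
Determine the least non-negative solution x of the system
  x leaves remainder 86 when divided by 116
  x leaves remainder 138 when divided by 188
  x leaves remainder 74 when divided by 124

gcd(116, 188) = 4 and 4 | (138 − 86), so the pair is consistent; merging gives x ≡ 3334 (mod 5452), where 5452 = lcm(116, 188).
gcd(5452, 124) = 4 and 4 | (74 − 3334), so the pair is consistent; merging gives x ≡ 52402 (mod 169012), where 169012 = lcm(5452, 124).
The solution is unique modulo lcm(116, 188, 124) = 169012.

52402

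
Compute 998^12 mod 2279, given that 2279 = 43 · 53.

Mod 43: 998 ≡ 9; 9^12 ≡ 16 (mod 43).
Mod 53: 998 ≡ 44; 44^12 ≡ 47 (mod 53).
Combine by CRT: x ≡ 16 (mod 43), x ≡ 47 (mod 53) ⇒ x ≡ 1478 (mod 2279).

1478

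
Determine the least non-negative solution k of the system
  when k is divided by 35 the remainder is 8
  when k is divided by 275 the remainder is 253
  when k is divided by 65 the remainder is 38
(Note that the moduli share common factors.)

11803

gcd(35, 275) = 5 and 5 | (253 − 8), so the pair is consistent; merging gives k ≡ 253 (mod 1925), where 1925 = lcm(35, 275).
gcd(1925, 65) = 5 and 5 | (38 − 253), so the pair is consistent; merging gives k ≡ 11803 (mod 25025), where 25025 = lcm(1925, 65).
The solution is unique modulo lcm(35, 275, 65) = 25025.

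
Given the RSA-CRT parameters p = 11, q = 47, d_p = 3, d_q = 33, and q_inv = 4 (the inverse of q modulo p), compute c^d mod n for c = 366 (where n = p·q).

115

m₁ = c^(d_p) mod p: c ≡ 3 (mod 11), and 3^3 mod 11 = 5.
m₂ = c^(d_q) mod q: c ≡ 37 (mod 47), and 37^33 mod 47 = 21.
h = q_inv·(m₁ − m₂) mod p = 4·(5 − 21) mod 11 = 2.
m = m₂ + h·q = 21 + 2·47 = 115.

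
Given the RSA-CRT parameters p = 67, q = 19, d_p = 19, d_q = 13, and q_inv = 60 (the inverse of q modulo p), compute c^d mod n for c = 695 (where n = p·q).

m₁ = c^(d_p) mod p: c ≡ 25 (mod 67), and 25^19 mod 67 = 24.
m₂ = c^(d_q) mod q: c ≡ 11 (mod 19), and 11^13 mod 19 = 11.
h = q_inv·(m₁ − m₂) mod p = 60·(24 − 11) mod 67 = 43.
m = m₂ + h·q = 11 + 43·19 = 828.

828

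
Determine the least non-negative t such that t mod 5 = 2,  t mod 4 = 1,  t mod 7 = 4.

137

Combine the congruences pairwise.
From t ≡ 2 (mod 5) write t = 2 + 5s. Substituting into t ≡ 1 (mod 4) gives 5s ≡ 3 (mod 4), and since 1⁻¹ ≡ 1 (mod 4), s ≡ 3. Hence t ≡ 2 + 5·3 = 17 (mod 20).
From t ≡ 17 (mod 20) write t = 17 + 20s. Substituting into t ≡ 4 (mod 7) gives 20s ≡ 1 (mod 7), and since 6⁻¹ ≡ 6 (mod 7), s ≡ 6. Hence t ≡ 17 + 20·6 = 137 (mod 140).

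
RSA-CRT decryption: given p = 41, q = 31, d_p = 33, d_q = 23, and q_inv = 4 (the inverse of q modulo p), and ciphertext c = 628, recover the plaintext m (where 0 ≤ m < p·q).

481

m₁ = c^(d_p) mod p: c ≡ 13 (mod 41), and 13^33 mod 41 = 30.
m₂ = c^(d_q) mod q: c ≡ 8 (mod 31), and 8^23 mod 31 = 16.
h = q_inv·(m₁ − m₂) mod p = 4·(30 − 16) mod 41 = 15.
m = m₂ + h·q = 16 + 15·31 = 481.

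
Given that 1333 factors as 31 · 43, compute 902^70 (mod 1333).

87

Mod 31: 902 ≡ 3; by Fermat, exponent reduces to 70 mod 30 = 10; 3^10 ≡ 25 (mod 31).
Mod 43: 902 ≡ 42; by Fermat, exponent reduces to 70 mod 42 = 28; 42^28 ≡ 1 (mod 43).
Combine by CRT: x ≡ 25 (mod 31), x ≡ 1 (mod 43) ⇒ x ≡ 87 (mod 1333).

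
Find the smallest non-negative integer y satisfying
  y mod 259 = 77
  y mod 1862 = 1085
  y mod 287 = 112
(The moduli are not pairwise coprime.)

gcd(259, 1862) = 7 and 7 | (1085 − 77), so the pair is consistent; merging gives y ≡ 51359 (mod 68894), where 68894 = lcm(259, 1862).
gcd(68894, 287) = 7 and 7 | (112 − 51359), so the pair is consistent; merging gives y ≡ 671405 (mod 2824654), where 2824654 = lcm(68894, 287).
The solution is unique modulo lcm(259, 1862, 287) = 2824654.

671405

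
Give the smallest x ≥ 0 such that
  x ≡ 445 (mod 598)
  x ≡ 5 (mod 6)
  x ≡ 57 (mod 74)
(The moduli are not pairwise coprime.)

Combine the congruences pairwise.
gcd(598, 6) = 2 and 2 | (5 − 445), so the pair is consistent; merging gives x ≡ 1043 (mod 1794), where 1794 = lcm(598, 6).
gcd(1794, 74) = 2 and 2 | (57 − 1043), so the pair is consistent; merging gives x ≡ 20777 (mod 66378), where 66378 = lcm(1794, 74).
The solution is unique modulo lcm(598, 6, 74) = 66378.

20777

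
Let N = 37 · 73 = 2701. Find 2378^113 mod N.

1617

Mod 37: 2378 ≡ 10; by Fermat, exponent reduces to 113 mod 36 = 5; 10^5 ≡ 26 (mod 37).
Mod 73: 2378 ≡ 42; by Fermat, exponent reduces to 113 mod 72 = 41; 42^41 ≡ 11 (mod 73).
Combine by CRT: x ≡ 26 (mod 37), x ≡ 11 (mod 73) ⇒ x ≡ 1617 (mod 2701).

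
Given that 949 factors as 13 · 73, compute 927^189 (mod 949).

168

Mod 13: 927 ≡ 4; by Fermat, exponent reduces to 189 mod 12 = 9; 4^9 ≡ 12 (mod 13).
Mod 73: 927 ≡ 51; by Fermat, exponent reduces to 189 mod 72 = 45; 51^45 ≡ 22 (mod 73).
Combine by CRT: x ≡ 12 (mod 13), x ≡ 22 (mod 73) ⇒ x ≡ 168 (mod 949).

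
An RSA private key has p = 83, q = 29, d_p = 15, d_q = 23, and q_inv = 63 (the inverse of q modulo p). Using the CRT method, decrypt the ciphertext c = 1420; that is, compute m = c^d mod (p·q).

840

m₁ = c^(d_p) mod p: c ≡ 9 (mod 83), and 9^15 mod 83 = 10.
m₂ = c^(d_q) mod q: c ≡ 28 (mod 29), and 28^23 mod 29 = 28.
h = q_inv·(m₁ − m₂) mod p = 63·(10 − 28) mod 83 = 28.
m = m₂ + h·q = 28 + 28·29 = 840.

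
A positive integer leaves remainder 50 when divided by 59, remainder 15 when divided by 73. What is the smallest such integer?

Combine the congruences pairwise.
From a ≡ 50 (mod 59) write a = 50 + 59t. Substituting into a ≡ 15 (mod 73) gives 59t ≡ 38 (mod 73), and since 59⁻¹ ≡ 26 (mod 73), t ≡ 39. Hence a ≡ 50 + 59·39 = 2351 (mod 4307).

2351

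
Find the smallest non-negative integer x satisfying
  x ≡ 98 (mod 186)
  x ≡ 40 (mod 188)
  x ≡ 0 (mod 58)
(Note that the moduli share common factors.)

gcd(186, 188) = 2 and 2 | (40 − 98), so the pair is consistent; merging gives x ≡ 5492 (mod 17484), where 17484 = lcm(186, 188).
gcd(17484, 58) = 2 and 2 | (0 − 5492), so the pair is consistent; merging gives x ≡ 407624 (mod 507036), where 507036 = lcm(17484, 58).
The solution is unique modulo lcm(186, 188, 58) = 507036.

407624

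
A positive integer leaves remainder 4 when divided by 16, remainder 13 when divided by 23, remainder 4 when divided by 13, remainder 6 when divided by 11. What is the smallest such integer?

The moduli are pairwise coprime; N = 16·23·13·11 = 52624.
N/16 = 3289; 3289 ≡ 9 (mod 16); 9·9 ≡ 1, so inverse 9.
N/23 = 2288; 2288 ≡ 11 (mod 23); 11·21 ≡ 1, so inverse 21.
N/13 = 4048; 4048 ≡ 5 (mod 13); 5·8 ≡ 1, so inverse 8.
N/11 = 4784; 4784 ≡ 10 (mod 11); 10·10 ≡ 1, so inverse 10.
m ≡ 4·3289·9 + 13·2288·21 + 4·4048·8 + 6·4784·10 = 1159604.
1159604 mod 52624 = 1876.

1876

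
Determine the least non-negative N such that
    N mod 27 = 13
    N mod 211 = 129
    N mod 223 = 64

616882

The moduli are pairwise coprime; M = 27·211·223 = 1270431.
M/27 = 47053; 47053 ≡ 19 (mod 27); 19·10 ≡ 1, so inverse 10.
M/211 = 6021; 6021 ≡ 113 (mod 211); 113·183 ≡ 1, so inverse 183.
M/223 = 5697; 5697 ≡ 122 (mod 223); 122·170 ≡ 1, so inverse 170.
N ≡ 13·47053·10 + 129·6021·183 + 64·5697·170 = 210237997.
210237997 mod 1270431 = 616882.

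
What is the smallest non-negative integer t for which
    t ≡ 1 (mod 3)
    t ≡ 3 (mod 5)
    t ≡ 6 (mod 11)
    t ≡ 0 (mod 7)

From t ≡ 1 (mod 3) write t = 1 + 3s. Substituting into t ≡ 3 (mod 5) gives 3s ≡ 2 (mod 5), and since 3⁻¹ ≡ 2 (mod 5), s ≡ 4. Hence t ≡ 1 + 3·4 = 13 (mod 15).
From t ≡ 13 (mod 15) write t = 13 + 15s. Substituting into t ≡ 6 (mod 11) gives 15s ≡ 4 (mod 11), and since 4⁻¹ ≡ 3 (mod 11), s ≡ 1. Hence t ≡ 13 + 15·1 = 28 (mod 165).
From t ≡ 28 (mod 165) write t = 28 + 165s. Substituting into t ≡ 0 (mod 7) gives 165s ≡ 0 (mod 7), and since 4⁻¹ ≡ 2 (mod 7), s ≡ 0. Hence t ≡ 28 + 165·0 = 28 (mod 1155).

28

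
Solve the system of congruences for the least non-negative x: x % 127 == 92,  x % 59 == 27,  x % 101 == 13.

The moduli are pairwise coprime; N = 127·59·101 = 756793.
N/127 = 5959; 5959 ≡ 117 (mod 127); 117·38 ≡ 1, so inverse 38.
N/59 = 12827; 12827 ≡ 24 (mod 59); 24·32 ≡ 1, so inverse 32.
N/101 = 7493; 7493 ≡ 19 (mod 101); 19·16 ≡ 1, so inverse 16.
x ≡ 92·5959·38 + 27·12827·32 + 13·7493·16 = 33473736.
33473736 mod 756793 = 174844.

174844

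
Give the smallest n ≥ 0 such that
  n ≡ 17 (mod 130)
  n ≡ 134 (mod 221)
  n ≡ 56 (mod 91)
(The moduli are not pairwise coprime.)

7427

gcd(130, 221) = 13 and 13 | (134 − 17), so the pair is consistent; merging gives n ≡ 797 (mod 2210), where 2210 = lcm(130, 221).
gcd(2210, 91) = 13 and 13 | (56 − 797), so the pair is consistent; merging gives n ≡ 7427 (mod 15470), where 15470 = lcm(2210, 91).
The solution is unique modulo lcm(130, 221, 91) = 15470.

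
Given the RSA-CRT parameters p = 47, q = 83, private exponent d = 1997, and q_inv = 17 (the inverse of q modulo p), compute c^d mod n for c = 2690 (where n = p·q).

1220

d_p = d mod (p−1) = 1997 mod 46 = 19; d_q = d mod (q−1) = 29.
m₁ = c^(d_p) mod p: c ≡ 11 (mod 47), and 11^19 mod 47 = 45.
m₂ = c^(d_q) mod q: c ≡ 34 (mod 83), and 34^29 mod 83 = 58.
h = q_inv·(m₁ − m₂) mod p = 17·(45 − 58) mod 47 = 14.
m = m₂ + h·q = 58 + 14·83 = 1220.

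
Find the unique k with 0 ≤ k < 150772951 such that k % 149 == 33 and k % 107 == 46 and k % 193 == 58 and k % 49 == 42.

146988086

The moduli are pairwise coprime; N = 149·107·193·49 = 150772951.
N/149 = 1011899; 1011899 ≡ 40 (mod 149); 40·41 ≡ 1, so inverse 41.
N/107 = 1409093; 1409093 ≡ 10 (mod 107); 10·75 ≡ 1, so inverse 75.
N/193 = 781207; 781207 ≡ 136 (mod 193); 136·44 ≡ 1, so inverse 44.
N/49 = 3076999; 3076999 ≡ 44 (mod 49); 44·39 ≡ 1, so inverse 39.
k ≡ 33·1011899·41 + 46·1409093·75 + 58·781207·44 + 42·3076999·39 = 13264234823.
13264234823 mod 150772951 = 146988086.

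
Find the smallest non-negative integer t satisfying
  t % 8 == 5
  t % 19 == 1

From t ≡ 5 (mod 8) write t = 5 + 8s. Substituting into t ≡ 1 (mod 19) gives 8s ≡ 15 (mod 19), and since 8⁻¹ ≡ 12 (mod 19), s ≡ 9. Hence t ≡ 5 + 8·9 = 77 (mod 152).

77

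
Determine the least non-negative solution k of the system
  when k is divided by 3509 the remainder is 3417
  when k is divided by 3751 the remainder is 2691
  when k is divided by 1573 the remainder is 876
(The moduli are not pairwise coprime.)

gcd(3509, 3751) = 121 and 121 | (2691 − 3417), so the pair is consistent; merging gives k ≡ 13944 (mod 108779), where 108779 = lcm(3509, 3751).
gcd(108779, 1573) = 121 and 121 | (876 − 13944), so the pair is consistent; merging gives k ≡ 1210513 (mod 1414127), where 1414127 = lcm(108779, 1573).
The solution is unique modulo lcm(3509, 3751, 1573) = 1414127.

1210513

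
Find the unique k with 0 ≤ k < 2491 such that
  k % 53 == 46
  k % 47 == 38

From k ≡ 46 (mod 53) write k = 46 + 53t. Substituting into k ≡ 38 (mod 47) gives 53t ≡ 39 (mod 47), and since 6⁻¹ ≡ 8 (mod 47), t ≡ 30. Hence k ≡ 46 + 53·30 = 1636 (mod 2491).

1636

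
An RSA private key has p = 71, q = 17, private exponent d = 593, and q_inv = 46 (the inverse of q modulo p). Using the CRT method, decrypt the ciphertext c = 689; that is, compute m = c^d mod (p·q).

587

d_p = d mod (p−1) = 593 mod 70 = 33; d_q = d mod (q−1) = 1.
m₁ = c^(d_p) mod p: c ≡ 50 (mod 71), and 50^33 mod 71 = 19.
m₂ = c^(d_q) mod q: c ≡ 9 (mod 17), and 9^1 mod 17 = 9.
h = q_inv·(m₁ − m₂) mod p = 46·(19 − 9) mod 71 = 34.
m = m₂ + h·q = 9 + 34·17 = 587.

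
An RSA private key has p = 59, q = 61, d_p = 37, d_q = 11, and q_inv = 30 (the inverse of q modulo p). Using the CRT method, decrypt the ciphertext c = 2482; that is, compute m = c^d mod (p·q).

m₁ = c^(d_p) mod p: c ≡ 4 (mod 59), and 4^37 mod 59 = 46.
m₂ = c^(d_q) mod q: c ≡ 42 (mod 61), and 42^11 mod 61 = 22.
h = q_inv·(m₁ − m₂) mod p = 30·(46 − 22) mod 59 = 12.
m = m₂ + h·q = 22 + 12·61 = 754.

754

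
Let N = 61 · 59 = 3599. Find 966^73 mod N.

Mod 61: 966 ≡ 51; by Fermat, exponent reduces to 73 mod 60 = 13; 51^13 ≡ 30 (mod 61).
Mod 59: 966 ≡ 22; by Fermat, exponent reduces to 73 mod 58 = 15; 22^15 ≡ 9 (mod 59).
Combine by CRT: x ≡ 30 (mod 61), x ≡ 9 (mod 59) ⇒ x ≡ 1189 (mod 3599).

1189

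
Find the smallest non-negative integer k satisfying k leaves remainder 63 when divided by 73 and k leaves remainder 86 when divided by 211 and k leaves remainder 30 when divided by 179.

2313068

The moduli are pairwise coprime; N = 73·211·179 = 2757137.
N/73 = 37769; 37769 ≡ 28 (mod 73); 28·60 ≡ 1, so inverse 60.
N/211 = 13067; 13067 ≡ 196 (mod 211); 196·14 ≡ 1, so inverse 14.
N/179 = 15403; 15403 ≡ 9 (mod 179); 9·20 ≡ 1, so inverse 20.
k ≡ 63·37769·60 + 86·13067·14 + 30·15403·20 = 167741288.
167741288 mod 2757137 = 2313068.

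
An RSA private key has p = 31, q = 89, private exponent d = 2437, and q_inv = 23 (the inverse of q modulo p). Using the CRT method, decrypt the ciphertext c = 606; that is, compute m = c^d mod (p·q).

2027

d_p = d mod (p−1) = 2437 mod 30 = 7; d_q = d mod (q−1) = 61.
m₁ = c^(d_p) mod p: c ≡ 17 (mod 31), and 17^7 mod 31 = 12.
m₂ = c^(d_q) mod q: c ≡ 72 (mod 89), and 72^61 mod 89 = 69.
h = q_inv·(m₁ − m₂) mod p = 23·(12 − 69) mod 31 = 22.
m = m₂ + h·q = 69 + 22·89 = 2027.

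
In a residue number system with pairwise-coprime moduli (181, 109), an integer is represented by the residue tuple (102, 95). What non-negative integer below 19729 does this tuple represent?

Combine the congruences pairwise.
From x ≡ 102 (mod 181) write x = 102 + 181t. Substituting into x ≡ 95 (mod 109) gives 181t ≡ 102 (mod 109), and since 72⁻¹ ≡ 53 (mod 109), t ≡ 65. Hence x ≡ 102 + 181·65 = 11867 (mod 19729).

11867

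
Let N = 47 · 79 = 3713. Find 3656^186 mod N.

Mod 47: 3656 ≡ 37; by Fermat, exponent reduces to 186 mod 46 = 2; 37^2 ≡ 6 (mod 47).
Mod 79: 3656 ≡ 22; by Fermat, exponent reduces to 186 mod 78 = 30; 22^30 ≡ 21 (mod 79).
Combine by CRT: x ≡ 6 (mod 47), x ≡ 21 (mod 79) ⇒ x ≡ 100 (mod 3713).

100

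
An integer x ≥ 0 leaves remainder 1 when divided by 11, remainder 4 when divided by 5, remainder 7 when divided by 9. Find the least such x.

From x ≡ 1 (mod 11) write x = 1 + 11t. Substituting into x ≡ 4 (mod 5) gives 11t ≡ 3 (mod 5), and since 1⁻¹ ≡ 1 (mod 5), t ≡ 3. Hence x ≡ 1 + 11·3 = 34 (mod 55).
From x ≡ 34 (mod 55) write x = 34 + 55t. Substituting into x ≡ 7 (mod 9) gives 55t ≡ 0 (mod 9), and since 1⁻¹ ≡ 1 (mod 9), t ≡ 0. Hence x ≡ 34 + 55·0 = 34 (mod 495).

34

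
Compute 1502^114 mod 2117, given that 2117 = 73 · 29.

Mod 73: 1502 ≡ 42; by Fermat, exponent reduces to 114 mod 72 = 42; 42^42 ≡ 24 (mod 73).
Mod 29: 1502 ≡ 23; by Fermat, exponent reduces to 114 mod 28 = 2; 23^2 ≡ 7 (mod 29).
Combine by CRT: x ≡ 24 (mod 73), x ≡ 7 (mod 29) ⇒ x ≡ 1776 (mod 2117).

1776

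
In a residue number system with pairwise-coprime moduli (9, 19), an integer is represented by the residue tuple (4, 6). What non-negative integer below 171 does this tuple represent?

139

From x ≡ 4 (mod 9) write x = 4 + 9t. Substituting into x ≡ 6 (mod 19) gives 9t ≡ 2 (mod 19), and since 9⁻¹ ≡ 17 (mod 19), t ≡ 15. Hence x ≡ 4 + 9·15 = 139 (mod 171).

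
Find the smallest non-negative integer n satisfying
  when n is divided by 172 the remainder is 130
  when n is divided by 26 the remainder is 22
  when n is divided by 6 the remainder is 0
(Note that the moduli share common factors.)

Combine the congruences pairwise.
gcd(172, 26) = 2 and 2 | (22 − 130), so the pair is consistent; merging gives n ≡ 646 (mod 2236), where 2236 = lcm(172, 26).
gcd(2236, 6) = 2 and 2 | (0 − 646), so the pair is consistent; merging gives n ≡ 5118 (mod 6708), where 6708 = lcm(2236, 6).
The solution is unique modulo lcm(172, 26, 6) = 6708.

5118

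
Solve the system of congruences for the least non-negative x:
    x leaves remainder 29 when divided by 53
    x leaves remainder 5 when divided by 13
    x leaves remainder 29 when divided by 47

From x ≡ 29 (mod 53) write x = 29 + 53t. Substituting into x ≡ 5 (mod 13) gives 53t ≡ 2 (mod 13), and since 1⁻¹ ≡ 1 (mod 13), t ≡ 2. Hence x ≡ 29 + 53·2 = 135 (mod 689).
From x ≡ 135 (mod 689) write x = 135 + 689t. Substituting into x ≡ 29 (mod 47) gives 689t ≡ 35 (mod 47), and since 31⁻¹ ≡ 44 (mod 47), t ≡ 36. Hence x ≡ 135 + 689·36 = 24939 (mod 32383).

24939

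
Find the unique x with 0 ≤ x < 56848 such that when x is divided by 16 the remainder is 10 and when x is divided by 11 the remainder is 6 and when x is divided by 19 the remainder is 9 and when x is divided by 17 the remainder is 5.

From x ≡ 10 (mod 16) write x = 10 + 16t. Substituting into x ≡ 6 (mod 11) gives 16t ≡ 7 (mod 11), and since 5⁻¹ ≡ 9 (mod 11), t ≡ 8. Hence x ≡ 10 + 16·8 = 138 (mod 176).
From x ≡ 138 (mod 176) write x = 138 + 176t. Substituting into x ≡ 9 (mod 19) gives 176t ≡ 4 (mod 19), and since 5⁻¹ ≡ 4 (mod 19), t ≡ 16. Hence x ≡ 138 + 176·16 = 2954 (mod 3344).
From x ≡ 2954 (mod 3344) write x = 2954 + 3344t. Substituting into x ≡ 5 (mod 17) gives 3344t ≡ 9 (mod 17), and since 12⁻¹ ≡ 10 (mod 17), t ≡ 5. Hence x ≡ 2954 + 3344·5 = 19674 (mod 56848).

19674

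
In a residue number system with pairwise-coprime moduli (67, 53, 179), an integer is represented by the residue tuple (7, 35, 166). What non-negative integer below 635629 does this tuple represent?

106671

The moduli are pairwise coprime; N = 67·53·179 = 635629.
N/67 = 9487; 9487 ≡ 40 (mod 67); 40·62 ≡ 1, so inverse 62.
N/53 = 11993; 11993 ≡ 15 (mod 53); 15·46 ≡ 1, so inverse 46.
N/179 = 3551; 3551 ≡ 150 (mod 179); 150·37 ≡ 1, so inverse 37.
x ≡ 7·9487·62 + 35·11993·46 + 166·3551·37 = 45236330.
45236330 mod 635629 = 106671.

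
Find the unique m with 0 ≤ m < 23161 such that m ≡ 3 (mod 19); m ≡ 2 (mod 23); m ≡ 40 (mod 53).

From m ≡ 3 (mod 19) write m = 3 + 19t. Substituting into m ≡ 2 (mod 23) gives 19t ≡ 22 (mod 23), and since 19⁻¹ ≡ 17 (mod 23), t ≡ 6. Hence m ≡ 3 + 19·6 = 117 (mod 437).
From m ≡ 117 (mod 437) write m = 117 + 437t. Substituting into m ≡ 40 (mod 53) gives 437t ≡ 29 (mod 53), and since 13⁻¹ ≡ 49 (mod 53), t ≡ 43. Hence m ≡ 117 + 437·43 = 18908 (mod 23161).

18908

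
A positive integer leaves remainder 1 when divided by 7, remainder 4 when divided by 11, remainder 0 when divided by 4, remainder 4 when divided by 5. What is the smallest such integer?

The moduli are pairwise coprime; N = 7·11·4·5 = 1540.
N/7 = 220; 220 ≡ 3 (mod 7); 3·5 ≡ 1, so inverse 5.
N/11 = 140; 140 ≡ 8 (mod 11); 8·7 ≡ 1, so inverse 7.
N/4 = 385; 385 ≡ 1 (mod 4), inverse 1.
N/5 = 308; 308 ≡ 3 (mod 5); 3·2 ≡ 1, so inverse 2.
t ≡ 1·220·5 + 4·140·7 + 0·385·1 + 4·308·2 = 7484.
7484 mod 1540 = 1324.

1324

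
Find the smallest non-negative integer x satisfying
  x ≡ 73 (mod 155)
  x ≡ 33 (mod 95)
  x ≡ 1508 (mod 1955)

1053298

gcd(155, 95) = 5 and 5 | (33 − 73), so the pair is consistent; merging gives x ≡ 1933 (mod 2945), where 2945 = lcm(155, 95).
gcd(2945, 1955) = 5 and 5 | (1508 − 1933), so the pair is consistent; merging gives x ≡ 1053298 (mod 1151495), where 1151495 = lcm(2945, 1955).
The solution is unique modulo lcm(155, 95, 1955) = 1151495.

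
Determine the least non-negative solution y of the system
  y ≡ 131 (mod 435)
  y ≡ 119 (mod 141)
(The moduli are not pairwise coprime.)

20141

gcd(435, 141) = 3 and 3 | (119 − 131), so the pair is consistent; merging gives y ≡ 20141 (mod 20445), where 20445 = lcm(435, 141).
The solution is unique modulo lcm(435, 141) = 20445.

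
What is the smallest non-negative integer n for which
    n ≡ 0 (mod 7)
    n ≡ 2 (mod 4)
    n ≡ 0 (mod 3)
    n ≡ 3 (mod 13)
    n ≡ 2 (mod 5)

The moduli are pairwise coprime; M = 7·4·3·13·5 = 5460.
M/7 = 780; 780 ≡ 3 (mod 7); 3·5 ≡ 1, so inverse 5.
M/4 = 1365; 1365 ≡ 1 (mod 4), inverse 1.
M/3 = 1820; 1820 ≡ 2 (mod 3); 2·2 ≡ 1, so inverse 2.
M/13 = 420; 420 ≡ 4 (mod 13); 4·10 ≡ 1, so inverse 10.
M/5 = 1092; 1092 ≡ 2 (mod 5); 2·3 ≡ 1, so inverse 3.
n ≡ 0·780·5 + 2·1365·1 + 0·1820·2 + 3·420·10 + 2·1092·3 = 21882.
21882 mod 5460 = 42.

42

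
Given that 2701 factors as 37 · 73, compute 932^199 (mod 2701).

Mod 37: 932 ≡ 7; by Fermat, exponent reduces to 199 mod 36 = 19; 7^19 ≡ 7 (mod 37).
Mod 73: 932 ≡ 56; by Fermat, exponent reduces to 199 mod 72 = 55; 56^55 ≡ 21 (mod 73).
Combine by CRT: x ≡ 7 (mod 37), x ≡ 21 (mod 73) ⇒ x ≡ 1043 (mod 2701).

1043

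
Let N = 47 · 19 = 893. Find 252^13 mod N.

Mod 47: 252 ≡ 17; 17^13 ≡ 42 (mod 47).
Mod 19: 252 ≡ 5; 5^13 ≡ 17 (mod 19).
Combine by CRT: x ≡ 42 (mod 47), x ≡ 17 (mod 19) ⇒ x ≡ 606 (mod 893).

606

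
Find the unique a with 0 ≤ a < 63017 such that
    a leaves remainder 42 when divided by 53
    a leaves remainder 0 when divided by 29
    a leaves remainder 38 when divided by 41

The moduli are pairwise coprime; N = 53·29·41 = 63017.
N/53 = 1189; 1189 ≡ 23 (mod 53); 23·30 ≡ 1, so inverse 30.
N/29 = 2173; 2173 ≡ 27 (mod 29); 27·14 ≡ 1, so inverse 14.
N/41 = 1537; 1537 ≡ 20 (mod 41); 20·39 ≡ 1, so inverse 39.
a ≡ 42·1189·30 + 0·2173·14 + 38·1537·39 = 3775974.
3775974 mod 63017 = 57971.

57971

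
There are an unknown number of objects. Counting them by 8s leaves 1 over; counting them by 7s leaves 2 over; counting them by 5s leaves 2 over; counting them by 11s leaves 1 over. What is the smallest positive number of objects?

177

The moduli are pairwise coprime; M = 8·7·5·11 = 3080.
M/8 = 385; 385 ≡ 1 (mod 8), inverse 1.
M/7 = 440; 440 ≡ 6 (mod 7); 6·6 ≡ 1, so inverse 6.
M/5 = 616; 616 ≡ 1 (mod 5), inverse 1.
M/11 = 280; 280 ≡ 5 (mod 11); 5·9 ≡ 1, so inverse 9.
N ≡ 1·385·1 + 2·440·6 + 2·616·1 + 1·280·9 = 9417.
9417 mod 3080 = 177.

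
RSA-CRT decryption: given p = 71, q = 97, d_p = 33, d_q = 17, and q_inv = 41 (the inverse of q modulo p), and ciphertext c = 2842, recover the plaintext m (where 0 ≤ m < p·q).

m₁ = c^(d_p) mod p: c ≡ 2 (mod 71), and 2^33 mod 71 = 18.
m₂ = c^(d_q) mod q: c ≡ 29 (mod 97), and 29^17 mod 97 = 74.
h = q_inv·(m₁ − m₂) mod p = 41·(18 − 74) mod 71 = 47.
m = m₂ + h·q = 74 + 47·97 = 4633.

4633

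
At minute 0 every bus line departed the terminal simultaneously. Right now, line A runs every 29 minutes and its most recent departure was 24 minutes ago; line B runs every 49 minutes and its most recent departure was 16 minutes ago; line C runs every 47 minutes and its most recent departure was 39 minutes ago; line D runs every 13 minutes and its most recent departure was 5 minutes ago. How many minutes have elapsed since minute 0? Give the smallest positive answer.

559057

The moduli are pairwise coprime; N = 29·49·47·13 = 868231.
N/29 = 29939; 29939 ≡ 11 (mod 29); 11·8 ≡ 1, so inverse 8.
N/49 = 17719; 17719 ≡ 30 (mod 49); 30·18 ≡ 1, so inverse 18.
N/47 = 18473; 18473 ≡ 2 (mod 47); 2·24 ≡ 1, so inverse 24.
N/13 = 66787; 66787 ≡ 6 (mod 13); 6·11 ≡ 1, so inverse 11.
t ≡ 24·29939·8 + 16·17719·18 + 39·18473·24 + 5·66787·11 = 31815373.
31815373 mod 868231 = 559057.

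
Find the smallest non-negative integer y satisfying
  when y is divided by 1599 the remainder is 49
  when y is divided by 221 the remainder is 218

25633

gcd(1599, 221) = 13 and 13 | (218 − 49), so the pair is consistent; merging gives y ≡ 25633 (mod 27183), where 27183 = lcm(1599, 221).
The solution is unique modulo lcm(1599, 221) = 27183.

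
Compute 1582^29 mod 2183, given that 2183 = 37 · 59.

Mod 37: 1582 ≡ 28; 28^29 ≡ 30 (mod 37).
Mod 59: 1582 ≡ 48; 48^29 ≡ 1 (mod 59).
Combine by CRT: x ≡ 30 (mod 37), x ≡ 1 (mod 59) ⇒ x ≡ 178 (mod 2183).

178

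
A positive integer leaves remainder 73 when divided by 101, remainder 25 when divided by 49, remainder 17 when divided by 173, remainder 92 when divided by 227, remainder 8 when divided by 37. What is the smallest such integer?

From t ≡ 73 (mod 101) write t = 73 + 101s. Substituting into t ≡ 25 (mod 49) gives 101s ≡ 1 (mod 49), and since 3⁻¹ ≡ 33 (mod 49), s ≡ 33. Hence t ≡ 73 + 101·33 = 3406 (mod 4949).
From t ≡ 3406 (mod 4949) write t = 3406 + 4949s. Substituting into t ≡ 17 (mod 173) gives 4949s ≡ 71 (mod 173), and since 105⁻¹ ≡ 145 (mod 173), s ≡ 88. Hence t ≡ 3406 + 4949·88 = 438918 (mod 856177).
From t ≡ 438918 (mod 856177) write t = 438918 + 856177s. Substituting into t ≡ 92 (mod 227) gives 856177s ≡ 192 (mod 227), and since 160⁻¹ ≡ 166 (mod 227), s ≡ 92. Hence t ≡ 438918 + 856177·92 = 79207202 (mod 194352179).
From t ≡ 79207202 (mod 194352179) write t = 79207202 + 194352179s. Substituting into t ≡ 8 (mod 37) gives 194352179s ≡ 1 (mod 37), and since 22⁻¹ ≡ 32 (mod 37), s ≡ 32. Hence t ≡ 79207202 + 194352179·32 = 6298476930 (mod 7191030623).

6298476930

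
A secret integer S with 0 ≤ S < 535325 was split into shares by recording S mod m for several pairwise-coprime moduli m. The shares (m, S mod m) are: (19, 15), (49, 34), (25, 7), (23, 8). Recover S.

Combine the congruences pairwise.
From S ≡ 15 (mod 19) write S = 15 + 19t. Substituting into S ≡ 34 (mod 49) gives 19t ≡ 19 (mod 49), and since 19⁻¹ ≡ 31 (mod 49), t ≡ 1. Hence S ≡ 15 + 19·1 = 34 (mod 931).
From S ≡ 34 (mod 931) write S = 34 + 931t. Substituting into S ≡ 7 (mod 25) gives 931t ≡ 23 (mod 25), and since 6⁻¹ ≡ 21 (mod 25), t ≡ 8. Hence S ≡ 34 + 931·8 = 7482 (mod 23275).
From S ≡ 7482 (mod 23275) write S = 7482 + 23275t. Substituting into S ≡ 8 (mod 23) gives 23275t ≡ 1 (mod 23), and since 22⁻¹ ≡ 22 (mod 23), t ≡ 22. Hence S ≡ 7482 + 23275·22 = 519532 (mod 535325).

519532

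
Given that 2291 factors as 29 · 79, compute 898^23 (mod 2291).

985

Mod 29: 898 ≡ 28; 28^23 ≡ 28 (mod 29).
Mod 79: 898 ≡ 29; 29^23 ≡ 37 (mod 79).
Combine by CRT: x ≡ 28 (mod 29), x ≡ 37 (mod 79) ⇒ x ≡ 985 (mod 2291).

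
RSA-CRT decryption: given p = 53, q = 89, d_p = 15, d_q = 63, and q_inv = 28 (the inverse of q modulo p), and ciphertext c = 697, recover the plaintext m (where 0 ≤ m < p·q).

m₁ = c^(d_p) mod p: c ≡ 8 (mod 53), and 8^15 mod 53 = 41.
m₂ = c^(d_q) mod q: c ≡ 74 (mod 89), and 74^63 mod 89 = 43.
h = q_inv·(m₁ − m₂) mod p = 28·(41 − 43) mod 53 = 50.
m = m₂ + h·q = 43 + 50·89 = 4493.

4493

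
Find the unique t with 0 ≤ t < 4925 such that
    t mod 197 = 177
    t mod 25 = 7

Combine the congruences pairwise.
From t ≡ 177 (mod 197) write t = 177 + 197s. Substituting into t ≡ 7 (mod 25) gives 197s ≡ 5 (mod 25), and since 22⁻¹ ≡ 8 (mod 25), s ≡ 15. Hence t ≡ 177 + 197·15 = 3132 (mod 4925).

3132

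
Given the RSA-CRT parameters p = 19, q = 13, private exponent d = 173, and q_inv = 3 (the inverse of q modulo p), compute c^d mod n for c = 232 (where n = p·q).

d_p = d mod (p−1) = 173 mod 18 = 11; d_q = d mod (q−1) = 5.
m₁ = c^(d_p) mod p: c ≡ 4 (mod 19), and 4^11 mod 19 = 16.
m₂ = c^(d_q) mod q: c ≡ 11 (mod 13), and 11^5 mod 13 = 7.
h = q_inv·(m₁ − m₂) mod p = 3·(16 − 7) mod 19 = 8.
m = m₂ + h·q = 7 + 8·13 = 111.

111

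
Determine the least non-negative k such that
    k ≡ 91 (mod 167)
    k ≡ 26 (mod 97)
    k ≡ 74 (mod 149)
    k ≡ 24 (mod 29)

39299867

The moduli are pairwise coprime; N = 167·97·149·29 = 69995879.
N/167 = 419137; 419137 ≡ 134 (mod 167); 134·86 ≡ 1, so inverse 86.
N/97 = 721607; 721607 ≡ 24 (mod 97); 24·93 ≡ 1, so inverse 93.
N/149 = 469771; 469771 ≡ 123 (mod 149); 123·63 ≡ 1, so inverse 63.
N/29 = 2413651; 2413651 ≡ 10 (mod 29); 10·3 ≡ 1, so inverse 3.
k ≡ 91·419137·86 + 26·721607·93 + 74·469771·63 + 24·2413651·3 = 7388867162.
7388867162 mod 69995879 = 39299867.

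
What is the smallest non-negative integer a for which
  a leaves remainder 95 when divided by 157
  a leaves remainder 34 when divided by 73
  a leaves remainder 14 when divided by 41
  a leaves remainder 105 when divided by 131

From a ≡ 95 (mod 157) write a = 95 + 157t. Substituting into a ≡ 34 (mod 73) gives 157t ≡ 12 (mod 73), and since 11⁻¹ ≡ 20 (mod 73), t ≡ 21. Hence a ≡ 95 + 157·21 = 3392 (mod 11461).
From a ≡ 3392 (mod 11461) write a = 3392 + 11461t. Substituting into a ≡ 14 (mod 41) gives 11461t ≡ 25 (mod 41), and since 22⁻¹ ≡ 28 (mod 41), t ≡ 3. Hence a ≡ 3392 + 11461·3 = 37775 (mod 469901).
From a ≡ 37775 (mod 469901) write a = 37775 + 469901t. Substituting into a ≡ 105 (mod 131) gives 469901t ≡ 58 (mod 131), and since 4⁻¹ ≡ 33 (mod 131), t ≡ 80. Hence a ≡ 37775 + 469901·80 = 37629855 (mod 61557031).

37629855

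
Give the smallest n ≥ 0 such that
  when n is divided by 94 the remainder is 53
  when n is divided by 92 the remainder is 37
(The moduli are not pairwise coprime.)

3625

Combine the congruences pairwise.
gcd(94, 92) = 2 and 2 | (37 − 53), so the pair is consistent; merging gives n ≡ 3625 (mod 4324), where 4324 = lcm(94, 92).
The solution is unique modulo lcm(94, 92) = 4324.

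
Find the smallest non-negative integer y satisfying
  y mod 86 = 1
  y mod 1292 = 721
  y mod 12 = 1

35605

gcd(86, 1292) = 2 and 2 | (721 − 1), so the pair is consistent; merging gives y ≡ 35605 (mod 55556), where 55556 = lcm(86, 1292).
gcd(55556, 12) = 4 and 4 | (1 − 35605), so the pair is consistent; merging gives y ≡ 35605 (mod 166668), where 166668 = lcm(55556, 12).
The solution is unique modulo lcm(86, 1292, 12) = 166668.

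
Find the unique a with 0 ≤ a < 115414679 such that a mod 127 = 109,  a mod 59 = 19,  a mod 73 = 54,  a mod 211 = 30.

94635429

From a ≡ 109 (mod 127) write a = 109 + 127t. Substituting into a ≡ 19 (mod 59) gives 127t ≡ 28 (mod 59), and since 9⁻¹ ≡ 46 (mod 59), t ≡ 49. Hence a ≡ 109 + 127·49 = 6332 (mod 7493).
From a ≡ 6332 (mod 7493) write a = 6332 + 7493t. Substituting into a ≡ 54 (mod 73) gives 7493t ≡ 0 (mod 73), and since 47⁻¹ ≡ 14 (mod 73), t ≡ 0. Hence a ≡ 6332 + 7493·0 = 6332 (mod 546989).
From a ≡ 6332 (mod 546989) write a = 6332 + 546989t. Substituting into a ≡ 30 (mod 211) gives 546989t ≡ 28 (mod 211), and since 77⁻¹ ≡ 74 (mod 211), t ≡ 173. Hence a ≡ 6332 + 546989·173 = 94635429 (mod 115414679).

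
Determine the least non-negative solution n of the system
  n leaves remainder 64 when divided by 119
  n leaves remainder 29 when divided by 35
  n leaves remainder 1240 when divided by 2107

79199

Combine the congruences pairwise.
gcd(119, 35) = 7 and 7 | (29 − 64), so the pair is consistent; merging gives n ≡ 64 (mod 595), where 595 = lcm(119, 35).
gcd(595, 2107) = 7 and 7 | (1240 − 64), so the pair is consistent; merging gives n ≡ 79199 (mod 179095), where 179095 = lcm(595, 2107).
The solution is unique modulo lcm(119, 35, 2107) = 179095.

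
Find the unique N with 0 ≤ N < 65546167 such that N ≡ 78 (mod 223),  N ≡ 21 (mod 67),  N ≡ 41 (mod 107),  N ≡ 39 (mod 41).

The moduli are pairwise coprime; M = 223·67·107·41 = 65546167.
M/223 = 293929; 293929 ≡ 15 (mod 223); 15·119 ≡ 1, so inverse 119.
M/67 = 978301; 978301 ≡ 34 (mod 67); 34·2 ≡ 1, so inverse 2.
M/107 = 612581; 612581 ≡ 6 (mod 107); 6·18 ≡ 1, so inverse 18.
M/41 = 1598687; 1598687 ≡ 15 (mod 41); 15·11 ≡ 1, so inverse 11.
N ≡ 78·293929·119 + 21·978301·2 + 41·612581·18 + 39·1598687·11 = 3907259121.
3907259121 mod 65546167 = 40035268.

40035268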